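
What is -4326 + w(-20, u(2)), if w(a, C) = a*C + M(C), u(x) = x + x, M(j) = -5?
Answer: -4411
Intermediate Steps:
u(x) = 2*x
w(a, C) = -5 + C*a (w(a, C) = a*C - 5 = C*a - 5 = -5 + C*a)
-4326 + w(-20, u(2)) = -4326 + (-5 + (2*2)*(-20)) = -4326 + (-5 + 4*(-20)) = -4326 + (-5 - 80) = -4326 - 85 = -4411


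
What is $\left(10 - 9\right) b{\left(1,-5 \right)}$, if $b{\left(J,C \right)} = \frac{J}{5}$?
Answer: $\frac{1}{5} \approx 0.2$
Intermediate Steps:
$b{\left(J,C \right)} = \frac{J}{5}$ ($b{\left(J,C \right)} = J \frac{1}{5} = \frac{J}{5}$)
$\left(10 - 9\right) b{\left(1,-5 \right)} = \left(10 - 9\right) \frac{1}{5} \cdot 1 = 1 \cdot \frac{1}{5} = \frac{1}{5}$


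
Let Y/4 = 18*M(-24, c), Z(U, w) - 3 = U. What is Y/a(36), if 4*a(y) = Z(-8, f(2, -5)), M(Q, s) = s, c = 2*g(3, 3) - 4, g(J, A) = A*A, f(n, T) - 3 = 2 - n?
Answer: -4032/5 ≈ -806.40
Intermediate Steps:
f(n, T) = 5 - n (f(n, T) = 3 + (2 - n) = 5 - n)
g(J, A) = A²
Z(U, w) = 3 + U
c = 14 (c = 2*3² - 4 = 2*9 - 4 = 18 - 4 = 14)
a(y) = -5/4 (a(y) = (3 - 8)/4 = (¼)*(-5) = -5/4)
Y = 1008 (Y = 4*(18*14) = 4*252 = 1008)
Y/a(36) = 1008/(-5/4) = 1008*(-⅘) = -4032/5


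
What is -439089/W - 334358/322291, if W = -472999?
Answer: -16636566743/152443320709 ≈ -0.10913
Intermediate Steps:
-439089/W - 334358/322291 = -439089/(-472999) - 334358/322291 = -439089*(-1/472999) - 334358*1/322291 = 439089/472999 - 334358/322291 = -16636566743/152443320709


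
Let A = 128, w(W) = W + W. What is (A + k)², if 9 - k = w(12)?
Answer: 12769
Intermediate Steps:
w(W) = 2*W
k = -15 (k = 9 - 2*12 = 9 - 1*24 = 9 - 24 = -15)
(A + k)² = (128 - 15)² = 113² = 12769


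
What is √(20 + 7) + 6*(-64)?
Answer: -384 + 3*√3 ≈ -378.80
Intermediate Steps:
√(20 + 7) + 6*(-64) = √27 - 384 = 3*√3 - 384 = -384 + 3*√3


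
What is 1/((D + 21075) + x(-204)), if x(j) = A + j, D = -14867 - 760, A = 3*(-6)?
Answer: 1/5226 ≈ 0.00019135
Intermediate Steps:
A = -18
D = -15627
x(j) = -18 + j
1/((D + 21075) + x(-204)) = 1/((-15627 + 21075) + (-18 - 204)) = 1/(5448 - 222) = 1/5226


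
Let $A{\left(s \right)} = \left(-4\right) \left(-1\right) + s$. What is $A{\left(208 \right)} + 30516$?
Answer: $30728$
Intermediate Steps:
$A{\left(s \right)} = 4 + s$
$A{\left(208 \right)} + 30516 = \left(4 + 208\right) + 30516 = 212 + 30516 = 30728$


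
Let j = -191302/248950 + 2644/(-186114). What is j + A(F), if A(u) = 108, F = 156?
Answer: 1241927617043/11583270075 ≈ 107.22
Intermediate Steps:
j = -9065551057/11583270075 (j = -191302*1/248950 + 2644*(-1/186114) = -95651/124475 - 1322/93057 = -9065551057/11583270075 ≈ -0.78264)
j + A(F) = -9065551057/11583270075 + 108 = 1241927617043/11583270075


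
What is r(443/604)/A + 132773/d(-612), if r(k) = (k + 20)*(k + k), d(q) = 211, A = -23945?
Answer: 579919369497501/921597267160 ≈ 629.25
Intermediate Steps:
r(k) = 2*k*(20 + k) (r(k) = (20 + k)*(2*k) = 2*k*(20 + k))
r(443/604)/A + 132773/d(-612) = (2*(443/604)*(20 + 443/604))/(-23945) + 132773/211 = (2*(443*(1/604))*(20 + 443*(1/604)))*(-1/23945) + 132773*(1/211) = (2*(443/604)*(20 + 443/604))*(-1/23945) + 132773/211 = (2*(443/604)*(12523/604))*(-1/23945) + 132773/211 = (5547689/182408)*(-1/23945) + 132773/211 = -5547689/4367759560 + 132773/211 = 579919369497501/921597267160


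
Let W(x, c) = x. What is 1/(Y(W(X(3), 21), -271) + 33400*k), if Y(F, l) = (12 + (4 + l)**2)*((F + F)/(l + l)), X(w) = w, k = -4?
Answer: -271/36419503 ≈ -7.4411e-6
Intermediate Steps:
Y(F, l) = F*(12 + (4 + l)**2)/l (Y(F, l) = (12 + (4 + l)**2)*((2*F)/((2*l))) = (12 + (4 + l)**2)*((2*F)*(1/(2*l))) = (12 + (4 + l)**2)*(F/l) = F*(12 + (4 + l)**2)/l)
1/(Y(W(X(3), 21), -271) + 33400*k) = 1/(3*(12 + (4 - 271)**2)/(-271) + 33400*(-4)) = 1/(3*(-1/271)*(12 + (-267)**2) - 133600) = 1/(3*(-1/271)*(12 + 71289) - 133600) = 1/(3*(-1/271)*71301 - 133600) = 1/(-213903/271 - 133600) = 1/(-36419503/271) = -271/36419503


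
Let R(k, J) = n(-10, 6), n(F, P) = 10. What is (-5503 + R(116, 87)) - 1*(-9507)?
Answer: 4014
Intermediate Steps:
R(k, J) = 10
(-5503 + R(116, 87)) - 1*(-9507) = (-5503 + 10) - 1*(-9507) = -5493 + 9507 = 4014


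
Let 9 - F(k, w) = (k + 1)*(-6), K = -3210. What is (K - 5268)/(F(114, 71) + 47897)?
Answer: -4239/24298 ≈ -0.17446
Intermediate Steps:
F(k, w) = 15 + 6*k (F(k, w) = 9 - (k + 1)*(-6) = 9 - (1 + k)*(-6) = 9 - (-6 - 6*k) = 9 + (6 + 6*k) = 15 + 6*k)
(K - 5268)/(F(114, 71) + 47897) = (-3210 - 5268)/((15 + 6*114) + 47897) = -8478/((15 + 684) + 47897) = -8478/(699 + 47897) = -8478/48596 = -8478*1/48596 = -4239/24298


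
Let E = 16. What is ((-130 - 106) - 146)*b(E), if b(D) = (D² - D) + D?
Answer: -97792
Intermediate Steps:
b(D) = D²
((-130 - 106) - 146)*b(E) = ((-130 - 106) - 146)*16² = (-236 - 146)*256 = -382*256 = -97792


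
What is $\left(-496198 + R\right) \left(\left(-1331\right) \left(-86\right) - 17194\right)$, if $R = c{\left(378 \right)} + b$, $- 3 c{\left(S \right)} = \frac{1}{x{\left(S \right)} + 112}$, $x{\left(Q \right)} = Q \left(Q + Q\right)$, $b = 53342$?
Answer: $- \frac{219910580487939}{5105} \approx -4.3077 \cdot 10^{10}$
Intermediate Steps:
$x{\left(Q \right)} = 2 Q^{2}$ ($x{\left(Q \right)} = Q 2 Q = 2 Q^{2}$)
$c{\left(S \right)} = - \frac{1}{3 \left(112 + 2 S^{2}\right)}$ ($c{\left(S \right)} = - \frac{1}{3 \left(2 S^{2} + 112\right)} = - \frac{1}{3 \left(112 + 2 S^{2}\right)}$)
$R = \frac{45748232879}{857640}$ ($R = - \frac{1}{336 + 6 \cdot 378^{2}} + 53342 = - \frac{1}{336 + 6 \cdot 142884} + 53342 = - \frac{1}{336 + 857304} + 53342 = - \frac{1}{857640} + 53342 = \frac{45748232879}{857640} \approx 53342.0$)
$\left(-496198 + R\right) \left(\left(-1331\right) \left(-86\right) - 17194\right) = \left(-496198 + \frac{45748232879}{857640}\right) \left(\left(-1331\right) \left(-86\right) - 17194\right) = - \frac{379811019841 \left(114466 - 17194\right)}{857640} = \left(- \frac{379811019841}{857640}\right) 97272 = - \frac{219910580487939}{5105}$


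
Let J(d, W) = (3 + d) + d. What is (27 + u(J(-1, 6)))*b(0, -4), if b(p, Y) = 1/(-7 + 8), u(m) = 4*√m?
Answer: 31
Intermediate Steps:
J(d, W) = 3 + 2*d
b(p, Y) = 1 (b(p, Y) = 1/1 = 1)
(27 + u(J(-1, 6)))*b(0, -4) = (27 + 4*√(3 + 2*(-1)))*1 = (27 + 4*√(3 - 2))*1 = (27 + 4*√1)*1 = (27 + 4*1)*1 = (27 + 4)*1 = 31*1 = 31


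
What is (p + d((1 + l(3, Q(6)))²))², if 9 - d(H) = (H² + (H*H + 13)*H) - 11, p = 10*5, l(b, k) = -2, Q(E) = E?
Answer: 3025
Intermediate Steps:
p = 50
d(H) = 20 - H² - H*(13 + H²) (d(H) = 9 - ((H² + (H*H + 13)*H) - 11) = 9 - ((H² + (H² + 13)*H) - 11) = 9 - ((H² + (13 + H²)*H) - 11) = 9 - ((H² + H*(13 + H²)) - 11) = 9 - (-11 + H² + H*(13 + H²)) = 9 + (11 - H² - H*(13 + H²)) = 20 - H² - H*(13 + H²))
(p + d((1 + l(3, Q(6)))²))² = (50 + (20 - ((1 - 2)²)² - ((1 - 2)²)³ - 13*(1 - 2)²))² = (50 + (20 - ((-1)²)² - ((-1)²)³ - 13*(-1)²))² = (50 + (20 - 1*1² - 1*1³ - 13*1))² = (50 + (20 - 1*1 - 1*1 - 13))² = (50 + (20 - 1 - 1 - 13))² = (50 + 5)² = 55² = 3025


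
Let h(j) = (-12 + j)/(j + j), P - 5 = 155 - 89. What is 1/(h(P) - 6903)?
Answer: -142/980167 ≈ -0.00014487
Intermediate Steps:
P = 71 (P = 5 + (155 - 89) = 5 + 66 = 71)
h(j) = (-12 + j)/(2*j) (h(j) = (-12 + j)/((2*j)) = (-12 + j)*(1/(2*j)) = (-12 + j)/(2*j))
1/(h(P) - 6903) = 1/((½)*(-12 + 71)/71 - 6903) = 1/((½)*(1/71)*59 - 6903) = 1/(59/142 - 6903) = 1/(-980167/142) = -142/980167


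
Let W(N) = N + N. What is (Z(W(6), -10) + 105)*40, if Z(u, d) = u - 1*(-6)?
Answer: 4920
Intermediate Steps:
W(N) = 2*N
Z(u, d) = 6 + u (Z(u, d) = u + 6 = 6 + u)
(Z(W(6), -10) + 105)*40 = ((6 + 2*6) + 105)*40 = ((6 + 12) + 105)*40 = (18 + 105)*40 = 123*40 = 4920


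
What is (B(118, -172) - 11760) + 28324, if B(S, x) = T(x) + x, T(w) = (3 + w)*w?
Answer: 45460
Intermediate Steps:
T(w) = w*(3 + w)
B(S, x) = x + x*(3 + x) (B(S, x) = x*(3 + x) + x = x + x*(3 + x))
(B(118, -172) - 11760) + 28324 = (-172*(4 - 172) - 11760) + 28324 = (-172*(-168) - 11760) + 28324 = (28896 - 11760) + 28324 = 17136 + 28324 = 45460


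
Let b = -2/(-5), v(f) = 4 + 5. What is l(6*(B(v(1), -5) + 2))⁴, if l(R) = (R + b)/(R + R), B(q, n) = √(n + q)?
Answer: 13845841/207360000 ≈ 0.066772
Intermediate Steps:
v(f) = 9
b = ⅖ (b = -2*(-⅕) = ⅖ ≈ 0.40000)
l(R) = (⅖ + R)/(2*R) (l(R) = (R + ⅖)/(R + R) = (⅖ + R)/((2*R)) = (⅖ + R)*(1/(2*R)) = (⅖ + R)/(2*R))
l(6*(B(v(1), -5) + 2))⁴ = ((2 + 5*(6*(√(-5 + 9) + 2)))/(10*((6*(√(-5 + 9) + 2)))))⁴ = ((2 + 5*(6*(√4 + 2)))/(10*((6*(√4 + 2)))))⁴ = ((2 + 5*(6*(2 + 2)))/(10*((6*(2 + 2)))))⁴ = ((2 + 5*(6*4))/(10*((6*4))))⁴ = ((⅒)*(2 + 5*24)/24)⁴ = ((⅒)*(1/24)*(2 + 120))⁴ = ((⅒)*(1/24)*122)⁴ = (61/120)⁴ = 13845841/207360000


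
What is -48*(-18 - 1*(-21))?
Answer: -144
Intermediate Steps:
-48*(-18 - 1*(-21)) = -48*(-18 + 21) = -48*3 = -144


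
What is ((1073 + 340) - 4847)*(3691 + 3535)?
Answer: -24814084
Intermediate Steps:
((1073 + 340) - 4847)*(3691 + 3535) = (1413 - 4847)*7226 = -3434*7226 = -24814084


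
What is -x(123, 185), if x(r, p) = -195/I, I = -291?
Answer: -65/97 ≈ -0.67010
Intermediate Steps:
x(r, p) = 65/97 (x(r, p) = -195/(-291) = -195*(-1/291) = 65/97)
-x(123, 185) = -1*65/97 = -65/97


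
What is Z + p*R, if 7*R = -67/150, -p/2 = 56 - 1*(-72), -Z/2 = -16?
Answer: 25376/525 ≈ 48.335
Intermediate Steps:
Z = 32 (Z = -2*(-16) = 32)
p = -256 (p = -2*(56 - 1*(-72)) = -2*(56 + 72) = -2*128 = -256)
R = -67/1050 (R = (-67/150)/7 = (-67*1/150)/7 = (⅐)*(-67/150) = -67/1050 ≈ -0.063810)
Z + p*R = 32 - 256*(-67/1050) = 32 + 8576/525 = 25376/525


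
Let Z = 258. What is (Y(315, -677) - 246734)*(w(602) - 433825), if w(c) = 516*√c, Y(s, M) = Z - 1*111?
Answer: 106975605275 - 127238892*√602 ≈ 1.0385e+11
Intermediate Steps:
Y(s, M) = 147 (Y(s, M) = 258 - 1*111 = 258 - 111 = 147)
(Y(315, -677) - 246734)*(w(602) - 433825) = (147 - 246734)*(516*√602 - 433825) = -246587*(-433825 + 516*√602) = 106975605275 - 127238892*√602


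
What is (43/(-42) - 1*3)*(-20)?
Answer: 1690/21 ≈ 80.476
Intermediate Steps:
(43/(-42) - 1*3)*(-20) = (43*(-1/42) - 3)*(-20) = (-43/42 - 3)*(-20) = -169/42*(-20) = 1690/21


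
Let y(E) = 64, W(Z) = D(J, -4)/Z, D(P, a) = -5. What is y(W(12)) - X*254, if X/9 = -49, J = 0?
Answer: 112078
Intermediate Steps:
W(Z) = -5/Z
X = -441 (X = 9*(-49) = -441)
y(W(12)) - X*254 = 64 - (-441)*254 = 64 - 1*(-112014) = 64 + 112014 = 112078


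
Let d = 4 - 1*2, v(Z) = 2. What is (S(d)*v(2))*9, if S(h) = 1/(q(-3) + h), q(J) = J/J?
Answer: 6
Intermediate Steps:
q(J) = 1
d = 2 (d = 4 - 2 = 2)
S(h) = 1/(1 + h)
(S(d)*v(2))*9 = (2/(1 + 2))*9 = (2/3)*9 = 6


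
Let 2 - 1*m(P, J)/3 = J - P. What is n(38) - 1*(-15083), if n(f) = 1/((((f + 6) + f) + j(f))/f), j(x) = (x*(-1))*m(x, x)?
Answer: 1101040/73 ≈ 15083.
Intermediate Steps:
m(P, J) = 6 - 3*J + 3*P (m(P, J) = 6 - 3*(J - P) = 6 + (-3*J + 3*P) = 6 - 3*J + 3*P)
j(x) = -6*x (j(x) = (x*(-1))*(6 - 3*x + 3*x) = -x*6 = -6*x)
n(f) = f/(6 - 4*f) (n(f) = 1/((((f + 6) + f) - 6*f)/f) = 1/((((6 + f) + f) - 6*f)/f) = 1/(((6 + 2*f) - 6*f)/f) = 1/((6 - 4*f)/f) = f/(6 - 4*f))
n(38) - 1*(-15083) = (½)*38/(3 - 2*38) - 1*(-15083) = (½)*38/(3 - 76) + 15083 = (½)*38/(-73) + 15083 = (½)*38*(-1/73) + 15083 = -19/73 + 15083 = 1101040/73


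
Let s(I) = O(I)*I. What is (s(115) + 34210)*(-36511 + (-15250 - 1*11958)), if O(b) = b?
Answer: -3022510765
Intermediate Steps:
s(I) = I**2 (s(I) = I*I = I**2)
(s(115) + 34210)*(-36511 + (-15250 - 1*11958)) = (115**2 + 34210)*(-36511 + (-15250 - 1*11958)) = (13225 + 34210)*(-36511 + (-15250 - 11958)) = 47435*(-36511 - 27208) = 47435*(-63719) = -3022510765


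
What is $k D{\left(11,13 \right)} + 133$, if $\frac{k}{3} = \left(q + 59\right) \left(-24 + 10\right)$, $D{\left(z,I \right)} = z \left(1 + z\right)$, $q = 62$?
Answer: $-670691$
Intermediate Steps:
$k = -5082$ ($k = 3 \left(62 + 59\right) \left(-24 + 10\right) = 3 \cdot 121 \left(-14\right) = 3 \left(-1694\right) = -5082$)
$k D{\left(11,13 \right)} + 133 = - 5082 \cdot 11 \left(1 + 11\right) + 133 = - 5082 \cdot 11 \cdot 12 + 133 = \left(-5082\right) 132 + 133 = -670824 + 133 = -670691$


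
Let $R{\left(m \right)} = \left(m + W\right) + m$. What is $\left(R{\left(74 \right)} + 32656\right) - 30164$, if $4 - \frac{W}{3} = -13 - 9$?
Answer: $2718$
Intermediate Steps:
$W = 78$ ($W = 12 - 3 \left(-13 - 9\right) = 12 - -66 = 12 + 66 = 78$)
$R{\left(m \right)} = 78 + 2 m$ ($R{\left(m \right)} = \left(m + 78\right) + m = \left(78 + m\right) + m = 78 + 2 m$)
$\left(R{\left(74 \right)} + 32656\right) - 30164 = \left(\left(78 + 2 \cdot 74\right) + 32656\right) - 30164 = \left(\left(78 + 148\right) + 32656\right) - 30164 = \left(226 + 32656\right) - 30164 = 32882 - 30164 = 2718$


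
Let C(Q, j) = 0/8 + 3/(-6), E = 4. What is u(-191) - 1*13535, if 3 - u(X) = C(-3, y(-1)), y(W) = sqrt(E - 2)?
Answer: -27063/2 ≈ -13532.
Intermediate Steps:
y(W) = sqrt(2) (y(W) = sqrt(4 - 2) = sqrt(2))
C(Q, j) = -1/2 (C(Q, j) = 0*(1/8) + 3*(-1/6) = 0 - 1/2 = -1/2)
u(X) = 7/2 (u(X) = 3 - 1*(-1/2) = 3 + 1/2 = 7/2)
u(-191) - 1*13535 = 7/2 - 1*13535 = 7/2 - 13535 = -27063/2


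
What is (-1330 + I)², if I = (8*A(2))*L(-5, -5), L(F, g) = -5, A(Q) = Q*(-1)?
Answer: 1562500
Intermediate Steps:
A(Q) = -Q
I = 80 (I = (8*(-1*2))*(-5) = (8*(-2))*(-5) = -16*(-5) = 80)
(-1330 + I)² = (-1330 + 80)² = (-1250)² = 1562500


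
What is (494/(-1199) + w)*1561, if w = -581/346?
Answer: -1354234623/414854 ≈ -3264.4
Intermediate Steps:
w = -581/346 (w = -581*1/346 = -581/346 ≈ -1.6792)
(494/(-1199) + w)*1561 = (494/(-1199) - 581/346)*1561 = (494*(-1/1199) - 581/346)*1561 = (-494/1199 - 581/346)*1561 = -867543/414854*1561 = -1354234623/414854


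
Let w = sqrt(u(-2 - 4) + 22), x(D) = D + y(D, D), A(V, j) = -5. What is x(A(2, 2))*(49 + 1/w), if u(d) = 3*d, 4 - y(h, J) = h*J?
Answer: -1287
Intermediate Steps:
y(h, J) = 4 - J*h (y(h, J) = 4 - h*J = 4 - J*h)
x(D) = 4 + D - D**2 (x(D) = D + (4 - D*D) = D + (4 - D**2) = 4 + D - D**2)
w = 2 (w = sqrt(3*(-2 - 4) + 22) = sqrt(3*(-6) + 22) = sqrt(-18 + 22) = sqrt(4) = 2)
x(A(2, 2))*(49 + 1/w) = (4 - 5 - 1*(-5)**2)*(49 + 1/2) = (4 - 5 - 1*25)*(49 + 1/2) = (4 - 5 - 25)*(99/2) = -26*99/2 = -1287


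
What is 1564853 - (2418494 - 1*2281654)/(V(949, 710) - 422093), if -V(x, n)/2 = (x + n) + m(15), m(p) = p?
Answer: 665752762013/425441 ≈ 1.5649e+6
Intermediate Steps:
V(x, n) = -30 - 2*n - 2*x (V(x, n) = -2*((x + n) + 15) = -2*((n + x) + 15) = -2*(15 + n + x) = -30 - 2*n - 2*x)
1564853 - (2418494 - 1*2281654)/(V(949, 710) - 422093) = 1564853 - (2418494 - 1*2281654)/((-30 - 2*710 - 2*949) - 422093) = 1564853 - (2418494 - 2281654)/((-30 - 1420 - 1898) - 422093) = 1564853 - 136840/(-3348 - 422093) = 1564853 - 136840/(-425441) = 1564853 - 136840*(-1)/425441 = 1564853 - 1*(-136840/425441) = 1564853 + 136840/425441 = 665752762013/425441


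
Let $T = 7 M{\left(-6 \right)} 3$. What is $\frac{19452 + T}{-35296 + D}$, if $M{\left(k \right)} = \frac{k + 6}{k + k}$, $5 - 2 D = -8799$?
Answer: $- \frac{3242}{5149} \approx -0.62964$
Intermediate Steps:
$D = 4402$ ($D = \frac{5}{2} - - \frac{8799}{2} = \frac{5}{2} + \frac{8799}{2} = 4402$)
$M{\left(k \right)} = \frac{6 + k}{2 k}$
$T = 0$ ($T = 7 \frac{6 - 6}{2 \left(-6\right)} 3 = 7 \cdot \frac{1}{2} \left(- \frac{1}{6}\right) 0 \cdot 3 = 7 \cdot 0 \cdot 3 = 0 \cdot 3 = 0$)
$\frac{19452 + T}{-35296 + D} = \frac{19452 + 0}{-35296 + 4402} = \frac{19452}{-30894} = 19452 \left(- \frac{1}{30894}\right) = - \frac{3242}{5149}$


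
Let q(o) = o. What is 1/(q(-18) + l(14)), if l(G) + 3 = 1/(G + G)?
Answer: -28/587 ≈ -0.047700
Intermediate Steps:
l(G) = -3 + 1/(2*G) (l(G) = -3 + 1/(G + G) = -3 + 1/(2*G))
1/(q(-18) + l(14)) = 1/(-18 + (-3 + (½)/14)) = 1/(-18 + (-3 + (½)*(1/14))) = 1/(-18 + (-3 + 1/28)) = 1/(-18 - 83/28) = 1/(-587/28) = -28/587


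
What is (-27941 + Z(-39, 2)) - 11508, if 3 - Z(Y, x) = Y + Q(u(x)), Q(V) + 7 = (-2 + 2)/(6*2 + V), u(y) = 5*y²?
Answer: -39400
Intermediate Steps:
Q(V) = -7 (Q(V) = -7 + (-2 + 2)/(6*2 + V) = -7 + 0/(12 + V) = -7 + 0 = -7)
Z(Y, x) = 10 - Y (Z(Y, x) = 3 - (Y - 7) = 3 - (-7 + Y) = 3 + (7 - Y) = 10 - Y)
(-27941 + Z(-39, 2)) - 11508 = (-27941 + (10 - 1*(-39))) - 11508 = (-27941 + (10 + 39)) - 11508 = (-27941 + 49) - 11508 = -27892 - 11508 = -39400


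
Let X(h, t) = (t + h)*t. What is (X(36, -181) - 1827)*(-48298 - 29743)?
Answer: -1905605138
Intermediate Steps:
X(h, t) = t*(h + t) (X(h, t) = (h + t)*t = t*(h + t))
(X(36, -181) - 1827)*(-48298 - 29743) = (-181*(36 - 181) - 1827)*(-48298 - 29743) = (-181*(-145) - 1827)*(-78041) = (26245 - 1827)*(-78041) = 24418*(-78041) = -1905605138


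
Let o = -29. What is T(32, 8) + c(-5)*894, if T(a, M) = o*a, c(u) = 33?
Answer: 28574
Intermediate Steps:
T(a, M) = -29*a
T(32, 8) + c(-5)*894 = -29*32 + 33*894 = -928 + 29502 = 28574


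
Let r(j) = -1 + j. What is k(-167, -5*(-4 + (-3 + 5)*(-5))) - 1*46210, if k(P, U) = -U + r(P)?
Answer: -46448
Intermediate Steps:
k(P, U) = -1 + P - U (k(P, U) = -U + (-1 + P) = -1 + P - U)
k(-167, -5*(-4 + (-3 + 5)*(-5))) - 1*46210 = (-1 - 167 - (-5)*(-4 + (-3 + 5)*(-5))) - 1*46210 = (-1 - 167 - (-5)*(-4 + 2*(-5))) - 46210 = (-1 - 167 - (-5)*(-4 - 10)) - 46210 = (-1 - 167 - (-5)*(-14)) - 46210 = (-1 - 167 - 1*70) - 46210 = (-1 - 167 - 70) - 46210 = -238 - 46210 = -46448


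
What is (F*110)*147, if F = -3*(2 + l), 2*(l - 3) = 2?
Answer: -291060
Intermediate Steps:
l = 4 (l = 3 + (½)*2 = 3 + 1 = 4)
F = -18 (F = -3*(2 + 4) = -3*6 = -18)
(F*110)*147 = -18*110*147 = -1980*147 = -291060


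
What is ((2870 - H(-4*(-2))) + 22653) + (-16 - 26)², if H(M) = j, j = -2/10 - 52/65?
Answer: 27288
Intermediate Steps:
j = -1 (j = -2*⅒ - 52*1/65 = -⅕ - ⅘ = -1)
H(M) = -1
((2870 - H(-4*(-2))) + 22653) + (-16 - 26)² = ((2870 - 1*(-1)) + 22653) + (-16 - 26)² = ((2870 + 1) + 22653) + (-42)² = (2871 + 22653) + 1764 = 25524 + 1764 = 27288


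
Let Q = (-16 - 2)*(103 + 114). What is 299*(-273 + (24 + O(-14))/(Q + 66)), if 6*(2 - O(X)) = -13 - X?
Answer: -376146485/4608 ≈ -81629.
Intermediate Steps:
O(X) = 25/6 + X/6 (O(X) = 2 - (-13 - X)/6 = 2 + (13/6 + X/6) = 25/6 + X/6)
Q = -3906 (Q = -18*217 = -3906)
299*(-273 + (24 + O(-14))/(Q + 66)) = 299*(-273 + (24 + (25/6 + (⅙)*(-14)))/(-3906 + 66)) = 299*(-273 + (24 + (25/6 - 7/3))/(-3840)) = 299*(-273 + (24 + 11/6)*(-1/3840)) = 299*(-273 + (155/6)*(-1/3840)) = 299*(-273 - 31/4608) = 299*(-1258015/4608) = -376146485/4608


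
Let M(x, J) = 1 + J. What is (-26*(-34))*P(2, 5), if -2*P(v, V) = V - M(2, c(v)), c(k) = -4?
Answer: -3536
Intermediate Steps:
P(v, V) = -3/2 - V/2 (P(v, V) = -(V - (1 - 4))/2 = -(V - 1*(-3))/2 = -(V + 3)/2 = -(3 + V)/2 = -3/2 - V/2)
(-26*(-34))*P(2, 5) = (-26*(-34))*(-3/2 - ½*5) = 884*(-3/2 - 5/2) = 884*(-4) = -3536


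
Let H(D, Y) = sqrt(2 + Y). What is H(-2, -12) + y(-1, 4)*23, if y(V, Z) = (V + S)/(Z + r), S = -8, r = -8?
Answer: 207/4 + I*sqrt(10) ≈ 51.75 + 3.1623*I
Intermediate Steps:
y(V, Z) = (-8 + V)/(-8 + Z) (y(V, Z) = (V - 8)/(Z - 8) = (-8 + V)/(-8 + Z))
H(-2, -12) + y(-1, 4)*23 = sqrt(2 - 12) + ((-8 - 1)/(-8 + 4))*23 = sqrt(-10) + (-9/(-4))*23 = I*sqrt(10) - 1/4*(-9)*23 = I*sqrt(10) + (9/4)*23 = I*sqrt(10) + 207/4 = 207/4 + I*sqrt(10)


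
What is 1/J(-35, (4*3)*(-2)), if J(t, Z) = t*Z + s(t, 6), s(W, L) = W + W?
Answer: 1/770 ≈ 0.0012987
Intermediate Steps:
s(W, L) = 2*W
J(t, Z) = 2*t + Z*t (J(t, Z) = t*Z + 2*t = Z*t + 2*t = 2*t + Z*t)
1/J(-35, (4*3)*(-2)) = 1/(-35*(2 + (4*3)*(-2))) = 1/(-35*(2 + 12*(-2))) = 1/(-35*(2 - 24)) = 1/(-35*(-22)) = 1/770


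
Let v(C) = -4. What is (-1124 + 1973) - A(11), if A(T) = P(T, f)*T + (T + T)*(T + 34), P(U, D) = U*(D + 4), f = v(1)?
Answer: -141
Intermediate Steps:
f = -4
P(U, D) = U*(4 + D)
A(T) = 2*T*(34 + T) (A(T) = (T*(4 - 4))*T + (T + T)*(T + 34) = (T*0)*T + (2*T)*(34 + T) = 0*T + 2*T*(34 + T) = 0 + 2*T*(34 + T) = 2*T*(34 + T))
(-1124 + 1973) - A(11) = (-1124 + 1973) - 2*11*(34 + 11) = 849 - 2*11*45 = 849 - 1*990 = 849 - 990 = -141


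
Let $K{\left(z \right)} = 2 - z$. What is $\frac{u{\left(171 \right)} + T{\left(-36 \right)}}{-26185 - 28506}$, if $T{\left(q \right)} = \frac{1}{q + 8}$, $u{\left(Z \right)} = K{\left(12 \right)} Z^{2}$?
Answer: $\frac{8187481}{1531348} \approx 5.3466$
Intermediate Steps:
$u{\left(Z \right)} = - 10 Z^{2}$ ($u{\left(Z \right)} = \left(2 - 12\right) Z^{2} = - 10 Z^{2}$)
$T{\left(q \right)} = \frac{1}{8 + q}$
$\frac{u{\left(171 \right)} + T{\left(-36 \right)}}{-26185 - 28506} = \frac{- 10 \cdot 171^{2} + \frac{1}{8 - 36}}{-26185 - 28506} = \frac{\left(-10\right) 29241 + \frac{1}{-28}}{-54691} = \left(-292410 - \frac{1}{28}\right) \left(- \frac{1}{54691}\right) = \left(- \frac{8187481}{28}\right) \left(- \frac{1}{54691}\right) = \frac{8187481}{1531348}$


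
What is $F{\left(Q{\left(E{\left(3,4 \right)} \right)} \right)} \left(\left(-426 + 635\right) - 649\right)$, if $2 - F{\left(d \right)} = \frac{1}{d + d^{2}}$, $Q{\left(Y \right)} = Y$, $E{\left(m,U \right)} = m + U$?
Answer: $- \frac{6105}{7} \approx -872.14$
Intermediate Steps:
$E{\left(m,U \right)} = U + m$
$F{\left(d \right)} = 2 - \frac{1}{d + d^{2}}$
$F{\left(Q{\left(E{\left(3,4 \right)} \right)} \right)} \left(\left(-426 + 635\right) - 649\right) = \frac{-1 + 2 \left(4 + 3\right) + 2 \left(4 + 3\right)^{2}}{\left(4 + 3\right) \left(1 + \left(4 + 3\right)\right)} \left(\left(-426 + 635\right) - 649\right) = \frac{-1 + 2 \cdot 7 + 2 \cdot 7^{2}}{7 \left(1 + 7\right)} \left(209 - 649\right) = \frac{-1 + 14 + 2 \cdot 49}{7 \cdot 8} \left(-440\right) = \frac{1}{7} \cdot \frac{1}{8} \left(-1 + 14 + 98\right) \left(-440\right) = \frac{1}{7} \cdot \frac{1}{8} \cdot 111 \left(-440\right) = \frac{111}{56} \left(-440\right) = - \frac{6105}{7}$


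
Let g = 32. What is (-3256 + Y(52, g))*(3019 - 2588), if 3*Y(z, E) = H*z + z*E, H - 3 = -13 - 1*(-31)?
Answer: -3022172/3 ≈ -1.0074e+6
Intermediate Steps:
H = 21 (H = 3 + (-13 - 1*(-31)) = 3 + (-13 + 31) = 3 + 18 = 21)
Y(z, E) = 7*z + E*z/3 (Y(z, E) = (21*z + z*E)/3 = (21*z + E*z)/3 = 7*z + E*z/3)
(-3256 + Y(52, g))*(3019 - 2588) = (-3256 + (⅓)*52*(21 + 32))*(3019 - 2588) = (-3256 + (⅓)*52*53)*431 = (-3256 + 2756/3)*431 = -7012/3*431 = -3022172/3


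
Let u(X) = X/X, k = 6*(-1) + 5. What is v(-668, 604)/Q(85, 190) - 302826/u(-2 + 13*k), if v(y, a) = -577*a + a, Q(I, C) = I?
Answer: -26088114/85 ≈ -3.0692e+5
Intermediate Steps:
k = -1 (k = -6 + 5 = -1)
v(y, a) = -576*a
u(X) = 1
v(-668, 604)/Q(85, 190) - 302826/u(-2 + 13*k) = -576*604/85 - 302826/1 = -347904*1/85 - 302826*1 = -347904/85 - 302826 = -26088114/85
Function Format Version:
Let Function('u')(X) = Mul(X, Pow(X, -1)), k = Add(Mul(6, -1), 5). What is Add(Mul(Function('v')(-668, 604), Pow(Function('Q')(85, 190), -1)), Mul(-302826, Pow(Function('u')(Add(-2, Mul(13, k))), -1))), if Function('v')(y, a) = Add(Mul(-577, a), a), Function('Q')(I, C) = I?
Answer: Rational(-26088114, 85) ≈ -3.0692e+5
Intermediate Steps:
k = -1 (k = Add(-6, 5) = -1)
Function('v')(y, a) = Mul(-576, a)
Function('u')(X) = 1
Add(Mul(Function('v')(-668, 604), Pow(Function('Q')(85, 190), -1)), Mul(-302826, Pow(Function('u')(Add(-2, Mul(13, k))), -1))) = Add(Mul(Mul(-576, 604), Pow(85, -1)), Mul(-302826, Pow(1, -1))) = Add(Mul(-347904, Rational(1, 85)), Mul(-302826, 1)) = Add(Rational(-347904, 85), -302826) = Rational(-26088114, 85)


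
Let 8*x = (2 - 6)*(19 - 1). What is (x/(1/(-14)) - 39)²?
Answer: 7569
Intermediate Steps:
x = -9 (x = ((2 - 6)*(19 - 1))/8 = (-4*18)/8 = (⅛)*(-72) = -9)
(x/(1/(-14)) - 39)² = (-9/(1/(-14)) - 39)² = (-9/(-1/14) - 39)² = (-9*(-14) - 39)² = (126 - 39)² = 87² = 7569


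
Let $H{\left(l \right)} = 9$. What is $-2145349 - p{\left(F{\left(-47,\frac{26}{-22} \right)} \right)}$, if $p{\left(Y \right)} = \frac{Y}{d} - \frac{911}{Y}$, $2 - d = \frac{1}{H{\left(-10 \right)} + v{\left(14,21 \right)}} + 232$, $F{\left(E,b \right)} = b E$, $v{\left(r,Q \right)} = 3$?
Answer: $- \frac{39810248199026}{18556681} \approx -2.1453 \cdot 10^{6}$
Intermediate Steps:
$F{\left(E,b \right)} = E b$
$d = - \frac{2761}{12}$ ($d = 2 - \left(\frac{1}{9 + 3} + 232\right) = 2 - \left(\frac{1}{12} + 232\right) = 2 - \frac{2785}{12} = - \frac{2761}{12} \approx -230.08$)
$p{\left(Y \right)} = - \frac{911}{Y} - \frac{12 Y}{2761}$ ($p{\left(Y \right)} = \frac{Y}{- \frac{2761}{12}} - \frac{911}{Y} = Y \left(- \frac{12}{2761}\right) - \frac{911}{Y} = - \frac{12 Y}{2761} - \frac{911}{Y} = - \frac{911}{Y} - \frac{12 Y}{2761}$)
$-2145349 - p{\left(F{\left(-47,\frac{26}{-22} \right)} \right)} = -2145349 - \left(- \frac{911}{\left(-47\right) \frac{26}{-22}} - \frac{12 \left(- 47 \frac{26}{-22}\right)}{2761}\right) = -2145349 - \left(- \frac{911}{\left(-47\right) 26 \left(- \frac{1}{22}\right)} - \frac{12 \left(- 47 \cdot 26 \left(- \frac{1}{22}\right)\right)}{2761}\right) = -2145349 - \left(- \frac{911}{\left(-47\right) \left(- \frac{13}{11}\right)} - \frac{12 \left(\left(-47\right) \left(- \frac{13}{11}\right)\right)}{2761}\right) = -2145349 - \left(- \frac{911}{\frac{611}{11}} - \frac{7332}{30371}\right) = -2145349 - \left(\left(-911\right) \frac{11}{611} - \frac{7332}{30371}\right) = -2145349 - \left(- \frac{10021}{611} - \frac{7332}{30371}\right) = -2145349 - - \frac{308827643}{18556681} = -2145349 + \frac{308827643}{18556681} = - \frac{39810248199026}{18556681}$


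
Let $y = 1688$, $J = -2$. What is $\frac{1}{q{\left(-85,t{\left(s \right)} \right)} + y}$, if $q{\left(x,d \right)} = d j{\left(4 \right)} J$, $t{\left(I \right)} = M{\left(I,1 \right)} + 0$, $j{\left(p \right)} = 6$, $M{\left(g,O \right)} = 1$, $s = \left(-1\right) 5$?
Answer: $\frac{1}{1676} \approx 0.00059666$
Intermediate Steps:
$s = -5$
$t{\left(I \right)} = 1$ ($t{\left(I \right)} = 1 + 0 = 1$)
$q{\left(x,d \right)} = - 12 d$ ($q{\left(x,d \right)} = d 6 \left(-2\right) = 6 d \left(-2\right) = - 12 d$)
$\frac{1}{q{\left(-85,t{\left(s \right)} \right)} + y} = \frac{1}{\left(-12\right) 1 + 1688} = \frac{1}{-12 + 1688} = \frac{1}{1676}$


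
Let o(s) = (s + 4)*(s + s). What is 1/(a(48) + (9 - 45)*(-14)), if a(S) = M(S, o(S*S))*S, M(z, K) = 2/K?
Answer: 110784/55835137 ≈ 0.0019841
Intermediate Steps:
o(s) = 2*s*(4 + s) (o(s) = (4 + s)*(2*s) = 2*s*(4 + s))
a(S) = 1/(S*(4 + S**2)) (a(S) = (2/((2*(S*S)*(4 + S*S))))*S = (2/((2*S**2*(4 + S**2))))*S = (2*(1/(2*S**2*(4 + S**2))))*S = (1/(S**2*(4 + S**2)))*S = 1/(S*(4 + S**2)))
1/(a(48) + (9 - 45)*(-14)) = 1/(1/(48*(4 + 48**2)) + (9 - 45)*(-14)) = 1/(1/(48*(4 + 2304)) - 36*(-14)) = 1/((1/48)/2308 + 504) = 1/((1/48)*(1/2308) + 504) = 1/(1/110784 + 504) = 1/(55835137/110784) = 110784/55835137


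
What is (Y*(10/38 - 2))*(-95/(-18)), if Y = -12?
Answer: 110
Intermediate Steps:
(Y*(10/38 - 2))*(-95/(-18)) = (-12*(10/38 - 2))*(-95/(-18)) = (-12*(10*(1/38) - 2))*(-95*(-1)/18) = (-12*(5/19 - 2))*(-1*(-95/18)) = -12*(-33/19)*(95/18) = (396/19)*(95/18) = 110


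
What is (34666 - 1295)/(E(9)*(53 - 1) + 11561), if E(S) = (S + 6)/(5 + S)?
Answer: 233597/81317 ≈ 2.8727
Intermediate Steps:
E(S) = (6 + S)/(5 + S)
(34666 - 1295)/(E(9)*(53 - 1) + 11561) = (34666 - 1295)/(((6 + 9)/(5 + 9))*(53 - 1) + 11561) = 33371/((15/14)*52 + 11561) = 33371/(390/7 + 11561) = 33371/(81317/7) = 33371*(7/81317) = 233597/81317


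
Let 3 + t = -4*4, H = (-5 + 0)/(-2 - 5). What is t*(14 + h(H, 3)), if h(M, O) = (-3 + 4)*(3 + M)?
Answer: -2356/7 ≈ -336.57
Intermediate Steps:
H = 5/7 (H = -5/(-7) = -5*(-⅐) = 5/7 ≈ 0.71429)
h(M, O) = 3 + M (h(M, O) = 1*(3 + M) = 3 + M)
t = -19 (t = -3 - 4*4 = -3 - 16 = -19)
t*(14 + h(H, 3)) = -19*(14 + (3 + 5/7)) = -19*(14 + 26/7) = -19*124/7 = -2356/7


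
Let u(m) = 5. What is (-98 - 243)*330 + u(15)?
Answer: -112525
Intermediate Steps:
(-98 - 243)*330 + u(15) = (-98 - 243)*330 + 5 = -341*330 + 5 = -112530 + 5 = -112525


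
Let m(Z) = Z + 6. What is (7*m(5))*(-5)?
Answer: -385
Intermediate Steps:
m(Z) = 6 + Z
(7*m(5))*(-5) = (7*(6 + 5))*(-5) = (7*11)*(-5) = 77*(-5) = -385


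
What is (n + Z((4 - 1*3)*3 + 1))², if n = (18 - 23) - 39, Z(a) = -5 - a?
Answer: 2809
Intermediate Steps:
n = -44 (n = -5 - 39 = -44)
(n + Z((4 - 1*3)*3 + 1))² = (-44 + (-5 - ((4 - 1*3)*3 + 1)))² = (-44 + (-5 - ((4 - 3)*3 + 1)))² = (-44 + (-5 - (1*3 + 1)))² = (-44 + (-5 - (3 + 1)))² = (-44 + (-5 - 1*4))² = (-44 + (-5 - 4))² = (-44 - 9)² = (-53)² = 2809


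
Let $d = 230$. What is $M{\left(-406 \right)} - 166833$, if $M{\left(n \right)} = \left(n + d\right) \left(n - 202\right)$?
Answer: $-59825$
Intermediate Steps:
$M{\left(n \right)} = \left(-202 + n\right) \left(230 + n\right)$ ($M{\left(n \right)} = \left(n + 230\right) \left(n - 202\right) = \left(230 + n\right) \left(-202 + n\right) = \left(-202 + n\right) \left(230 + n\right)$)
$M{\left(-406 \right)} - 166833 = \left(-46460 + \left(-406\right)^{2} + 28 \left(-406\right)\right) - 166833 = \left(-46460 + 164836 - 11368\right) - 166833 = 107008 - 166833 = -59825$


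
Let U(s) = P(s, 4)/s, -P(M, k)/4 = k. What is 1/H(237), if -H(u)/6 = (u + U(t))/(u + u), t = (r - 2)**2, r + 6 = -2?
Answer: -1975/5921 ≈ -0.33356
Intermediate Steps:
r = -8 (r = -6 - 2 = -8)
t = 100 (t = (-8 - 2)**2 = (-10)**2 = 100)
P(M, k) = -4*k
U(s) = -16/s (U(s) = (-4*4)/s = -16/s)
H(u) = -3*(-4/25 + u)/u (H(u) = -6*(u - 16/100)/(u + u) = -6*(u - 16*1/100)/(2*u) = -6*(u - 4/25)*1/(2*u) = -6*(-4/25 + u)*1/(2*u) = -3*(-4/25 + u)/u)
1/H(237) = 1/(-3 + (12/25)/237) = 1/(-3 + (12/25)*(1/237)) = 1/(-3 + 4/1975) = 1/(-5921/1975) = -1975/5921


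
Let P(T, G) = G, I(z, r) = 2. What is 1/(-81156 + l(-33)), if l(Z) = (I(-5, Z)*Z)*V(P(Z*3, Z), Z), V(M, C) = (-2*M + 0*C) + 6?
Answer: -1/85908 ≈ -1.1640e-5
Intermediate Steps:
V(M, C) = 6 - 2*M (V(M, C) = (-2*M + 0) + 6 = -2*M + 6 = 6 - 2*M)
l(Z) = 2*Z*(6 - 2*Z) (l(Z) = (2*Z)*(6 - 2*Z) = 2*Z*(6 - 2*Z))
1/(-81156 + l(-33)) = 1/(-81156 + 4*(-33)*(3 - 1*(-33))) = 1/(-81156 + 4*(-33)*(3 + 33)) = 1/(-81156 + 4*(-33)*36) = 1/(-81156 - 4752) = 1/(-85908) = -1/85908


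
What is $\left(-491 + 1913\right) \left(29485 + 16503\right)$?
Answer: $65394936$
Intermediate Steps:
$\left(-491 + 1913\right) \left(29485 + 16503\right) = 1422 \cdot 45988 = 65394936$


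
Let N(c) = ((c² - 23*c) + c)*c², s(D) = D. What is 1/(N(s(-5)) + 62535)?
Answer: 1/65910 ≈ 1.5172e-5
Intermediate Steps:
N(c) = c²*(c² - 22*c) (N(c) = (c² - 22*c)*c² = c²*(c² - 22*c))
1/(N(s(-5)) + 62535) = 1/((-5)³*(-22 - 5) + 62535) = 1/(-125*(-27) + 62535) = 1/(3375 + 62535) = 1/65910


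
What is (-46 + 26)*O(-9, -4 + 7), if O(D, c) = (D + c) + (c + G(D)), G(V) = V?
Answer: 240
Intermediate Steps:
O(D, c) = 2*D + 2*c (O(D, c) = (D + c) + (c + D) = (D + c) + (D + c) = 2*D + 2*c)
(-46 + 26)*O(-9, -4 + 7) = (-46 + 26)*(2*(-9) + 2*(-4 + 7)) = -20*(-18 + 2*3) = -20*(-18 + 6) = -20*(-12) = 240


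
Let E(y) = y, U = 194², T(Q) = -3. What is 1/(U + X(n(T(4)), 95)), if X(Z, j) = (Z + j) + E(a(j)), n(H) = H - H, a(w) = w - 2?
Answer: 1/37824 ≈ 2.6438e-5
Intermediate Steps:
a(w) = -2 + w
U = 37636
n(H) = 0
X(Z, j) = -2 + Z + 2*j (X(Z, j) = (Z + j) + (-2 + j) = -2 + Z + 2*j)
1/(U + X(n(T(4)), 95)) = 1/(37636 + (-2 + 0 + 2*95)) = 1/(37636 + (-2 + 0 + 190)) = 1/(37636 + 188) = 1/37824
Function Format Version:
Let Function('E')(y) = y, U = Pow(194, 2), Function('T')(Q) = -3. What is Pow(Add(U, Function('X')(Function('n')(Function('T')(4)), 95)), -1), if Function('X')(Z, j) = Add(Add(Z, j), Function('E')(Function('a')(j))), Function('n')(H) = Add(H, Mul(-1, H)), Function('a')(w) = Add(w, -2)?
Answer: Rational(1, 37824) ≈ 2.6438e-5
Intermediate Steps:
Function('a')(w) = Add(-2, w)
U = 37636
Function('n')(H) = 0
Function('X')(Z, j) = Add(-2, Z, Mul(2, j)) (Function('X')(Z, j) = Add(Add(Z, j), Add(-2, j)) = Add(-2, Z, Mul(2, j)))
Pow(Add(U, Function('X')(Function('n')(Function('T')(4)), 95)), -1) = Pow(Add(37636, Add(-2, 0, Mul(2, 95))), -1) = Pow(Add(37636, Add(-2, 0, 190)), -1) = Pow(Add(37636, 188), -1) = Pow(37824, -1) = Rational(1, 37824)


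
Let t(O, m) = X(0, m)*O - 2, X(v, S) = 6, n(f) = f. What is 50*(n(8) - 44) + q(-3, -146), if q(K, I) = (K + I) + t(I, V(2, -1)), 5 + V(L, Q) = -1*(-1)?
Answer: -2827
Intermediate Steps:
V(L, Q) = -4 (V(L, Q) = -5 - 1*(-1) = -5 + 1 = -4)
t(O, m) = -2 + 6*O (t(O, m) = 6*O - 2 = -2 + 6*O)
q(K, I) = -2 + K + 7*I (q(K, I) = (K + I) + (-2 + 6*I) = (I + K) + (-2 + 6*I) = -2 + K + 7*I)
50*(n(8) - 44) + q(-3, -146) = 50*(8 - 44) + (-2 - 3 + 7*(-146)) = 50*(-36) + (-2 - 3 - 1022) = -1800 - 1027 = -2827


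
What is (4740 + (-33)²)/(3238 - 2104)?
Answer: 1943/378 ≈ 5.1402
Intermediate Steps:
(4740 + (-33)²)/(3238 - 2104) = (4740 + 1089)/1134 = 5829*(1/1134) = 1943/378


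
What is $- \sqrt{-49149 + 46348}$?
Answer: $- i \sqrt{2801} \approx - 52.924 i$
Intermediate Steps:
$- \sqrt{-49149 + 46348} = - \sqrt{-2801} = - i \sqrt{2801}$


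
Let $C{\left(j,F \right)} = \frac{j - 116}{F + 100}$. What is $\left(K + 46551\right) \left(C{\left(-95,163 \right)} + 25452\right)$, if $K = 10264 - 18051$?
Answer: $\frac{259473230060}{263} \approx 9.8659 \cdot 10^{8}$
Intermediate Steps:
$C{\left(j,F \right)} = \frac{-116 + j}{100 + F}$
$K = -7787$ ($K = 10264 - 18051 = -7787$)
$\left(K + 46551\right) \left(C{\left(-95,163 \right)} + 25452\right) = \left(-7787 + 46551\right) \left(\frac{-116 - 95}{100 + 163} + 25452\right) = 38764 \left(\frac{1}{263} \left(-211\right) + 25452\right) = 38764 \left(- \frac{211}{263} + 25452\right) = 38764 \cdot \frac{6693665}{263} = \frac{259473230060}{263}$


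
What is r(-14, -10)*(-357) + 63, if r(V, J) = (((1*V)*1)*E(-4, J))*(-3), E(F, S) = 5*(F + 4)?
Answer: 63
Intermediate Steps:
E(F, S) = 20 + 5*F (E(F, S) = 5*(4 + F) = 20 + 5*F)
r(V, J) = 0 (r(V, J) = (((1*V)*1)*(20 + 5*(-4)))*(-3) = ((V*1)*(20 - 20))*(-3) = (V*0)*(-3) = 0*(-3) = 0)
r(-14, -10)*(-357) + 63 = 0*(-357) + 63 = 0 + 63 = 63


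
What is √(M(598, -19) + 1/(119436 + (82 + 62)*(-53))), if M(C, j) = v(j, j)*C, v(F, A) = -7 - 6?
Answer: I*√200776952145/5082 ≈ 88.17*I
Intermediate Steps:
v(F, A) = -13
M(C, j) = -13*C
√(M(598, -19) + 1/(119436 + (82 + 62)*(-53))) = √(-13*598 + 1/(119436 + (82 + 62)*(-53))) = √(-7774 + 1/(119436 + 144*(-53))) = √(-7774 + 1/(119436 - 7632)) = √(-7774 + 1/111804) = √(-869164295/111804) = I*√200776952145/5082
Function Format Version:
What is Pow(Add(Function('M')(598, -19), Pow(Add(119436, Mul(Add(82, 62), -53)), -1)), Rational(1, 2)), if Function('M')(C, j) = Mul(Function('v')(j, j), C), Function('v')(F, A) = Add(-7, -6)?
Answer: Mul(Rational(1, 5082), I, Pow(200776952145, Rational(1, 2))) ≈ Mul(88.170, I)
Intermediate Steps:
Function('v')(F, A) = -13
Function('M')(C, j) = Mul(-13, C)
Pow(Add(Function('M')(598, -19), Pow(Add(119436, Mul(Add(82, 62), -53)), -1)), Rational(1, 2)) = Pow(Add(Mul(-13, 598), Pow(Add(119436, Mul(Add(82, 62), -53)), -1)), Rational(1, 2)) = Pow(Add(-7774, Pow(Add(119436, Mul(144, -53)), -1)), Rational(1, 2)) = Pow(Add(-7774, Pow(Add(119436, -7632), -1)), Rational(1, 2)) = Pow(Add(-7774, Pow(111804, -1)), Rational(1, 2)) = Pow(Add(-7774, Rational(1, 111804)), Rational(1, 2)) = Pow(Rational(-869164295, 111804), Rational(1, 2)) = Mul(Rational(1, 5082), I, Pow(200776952145, Rational(1, 2)))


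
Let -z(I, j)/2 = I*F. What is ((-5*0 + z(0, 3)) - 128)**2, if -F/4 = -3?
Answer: 16384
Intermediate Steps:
F = 12 (F = -4*(-3) = 12)
z(I, j) = -24*I (z(I, j) = -2*I*12 = -24*I)
((-5*0 + z(0, 3)) - 128)**2 = ((-5*0 - 24*0) - 128)**2 = ((0 + 0) - 128)**2 = (0 - 128)**2 = (-128)**2 = 16384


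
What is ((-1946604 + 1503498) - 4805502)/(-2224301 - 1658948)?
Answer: 5248608/3883249 ≈ 1.3516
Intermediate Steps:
((-1946604 + 1503498) - 4805502)/(-2224301 - 1658948) = (-443106 - 4805502)/(-3883249) = -5248608*(-1/3883249) = 5248608/3883249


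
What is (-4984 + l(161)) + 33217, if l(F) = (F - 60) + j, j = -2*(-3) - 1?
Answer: 28339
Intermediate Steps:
j = 5 (j = 6 - 1 = 5)
l(F) = -55 + F (l(F) = (F - 60) + 5 = (-60 + F) + 5 = -55 + F)
(-4984 + l(161)) + 33217 = (-4984 + (-55 + 161)) + 33217 = (-4984 + 106) + 33217 = -4878 + 33217 = 28339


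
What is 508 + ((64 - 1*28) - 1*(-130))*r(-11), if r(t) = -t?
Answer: 2334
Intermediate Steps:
508 + ((64 - 1*28) - 1*(-130))*r(-11) = 508 + ((64 - 1*28) - 1*(-130))*(-1*(-11)) = 508 + ((64 - 28) + 130)*11 = 508 + (36 + 130)*11 = 508 + 166*11 = 508 + 1826 = 2334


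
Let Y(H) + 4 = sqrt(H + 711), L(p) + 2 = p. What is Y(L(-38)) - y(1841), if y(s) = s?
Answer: -1845 + sqrt(671) ≈ -1819.1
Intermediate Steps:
L(p) = -2 + p
Y(H) = -4 + sqrt(711 + H) (Y(H) = -4 + sqrt(H + 711) = -4 + sqrt(711 + H))
Y(L(-38)) - y(1841) = (-4 + sqrt(711 + (-2 - 38))) - 1*1841 = (-4 + sqrt(711 - 40)) - 1841 = (-4 + sqrt(671)) - 1841 = -1845 + sqrt(671)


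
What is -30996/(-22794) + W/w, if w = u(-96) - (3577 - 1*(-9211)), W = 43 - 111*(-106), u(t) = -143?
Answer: 21939155/49124869 ≈ 0.44660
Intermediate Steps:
W = 11809 (W = 43 + 11766 = 11809)
w = -12931 (w = -143 - (3577 - 1*(-9211)) = -143 - (3577 + 9211) = -143 - 1*12788 = -143 - 12788 = -12931)
-30996/(-22794) + W/w = -30996/(-22794) + 11809/(-12931) = -30996*(-1/22794) + 11809*(-1/12931) = 5166/3799 - 11809/12931 = 21939155/49124869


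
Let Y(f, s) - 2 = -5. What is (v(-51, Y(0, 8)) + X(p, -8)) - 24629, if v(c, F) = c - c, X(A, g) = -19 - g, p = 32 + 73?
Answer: -24640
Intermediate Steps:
Y(f, s) = -3 (Y(f, s) = 2 - 5 = -3)
p = 105
v(c, F) = 0
(v(-51, Y(0, 8)) + X(p, -8)) - 24629 = (0 + (-19 - 1*(-8))) - 24629 = (0 + (-19 + 8)) - 24629 = (0 - 11) - 24629 = -11 - 24629 = -24640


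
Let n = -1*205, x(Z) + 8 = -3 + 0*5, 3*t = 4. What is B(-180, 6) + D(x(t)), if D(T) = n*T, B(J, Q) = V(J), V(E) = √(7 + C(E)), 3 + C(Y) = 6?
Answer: 2255 + √10 ≈ 2258.2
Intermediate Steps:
t = 4/3 (t = (⅓)*4 = 4/3 ≈ 1.3333)
C(Y) = 3 (C(Y) = -3 + 6 = 3)
V(E) = √10 (V(E) = √(7 + 3) = √10)
x(Z) = -11 (x(Z) = -8 + (-3 + 0*5) = -8 + (-3 + 0) = -8 - 3 = -11)
n = -205
B(J, Q) = √10
D(T) = -205*T
B(-180, 6) + D(x(t)) = √10 - 205*(-11) = √10 + 2255 = 2255 + √10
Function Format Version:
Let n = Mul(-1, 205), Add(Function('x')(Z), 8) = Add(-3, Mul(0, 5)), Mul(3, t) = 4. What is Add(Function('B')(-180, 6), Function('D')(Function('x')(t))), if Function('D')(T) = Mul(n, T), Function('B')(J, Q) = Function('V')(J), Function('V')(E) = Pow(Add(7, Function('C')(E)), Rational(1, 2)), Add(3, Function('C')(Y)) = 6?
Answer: Add(2255, Pow(10, Rational(1, 2))) ≈ 2258.2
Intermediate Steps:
t = Rational(4, 3) (t = Mul(Rational(1, 3), 4) = Rational(4, 3) ≈ 1.3333)
Function('C')(Y) = 3 (Function('C')(Y) = Add(-3, 6) = 3)
Function('V')(E) = Pow(10, Rational(1, 2)) (Function('V')(E) = Pow(Add(7, 3), Rational(1, 2)) = Pow(10, Rational(1, 2)))
Function('x')(Z) = -11 (Function('x')(Z) = Add(-8, Add(-3, Mul(0, 5))) = Add(-8, Add(-3, 0)) = Add(-8, -3) = -11)
n = -205
Function('B')(J, Q) = Pow(10, Rational(1, 2))
Function('D')(T) = Mul(-205, T)
Add(Function('B')(-180, 6), Function('D')(Function('x')(t))) = Add(Pow(10, Rational(1, 2)), Mul(-205, -11)) = Add(Pow(10, Rational(1, 2)), 2255) = Add(2255, Pow(10, Rational(1, 2)))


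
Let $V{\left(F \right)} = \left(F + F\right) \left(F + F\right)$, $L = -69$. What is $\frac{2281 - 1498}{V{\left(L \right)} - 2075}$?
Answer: $\frac{783}{16969} \approx 0.046143$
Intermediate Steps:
$V{\left(F \right)} = 4 F^{2}$ ($V{\left(F \right)} = 2 F 2 F = 4 F^{2}$)
$\frac{2281 - 1498}{V{\left(L \right)} - 2075} = \frac{2281 - 1498}{4 \left(-69\right)^{2} - 2075} = \frac{783}{4 \cdot 4761 - 2075} = \frac{783}{19044 - 2075} = \frac{783}{16969}$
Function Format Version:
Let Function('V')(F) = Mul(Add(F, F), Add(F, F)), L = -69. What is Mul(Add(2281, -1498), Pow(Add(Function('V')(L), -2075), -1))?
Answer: Rational(783, 16969) ≈ 0.046143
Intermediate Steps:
Function('V')(F) = Mul(4, Pow(F, 2)) (Function('V')(F) = Mul(Mul(2, F), Mul(2, F)) = Mul(4, Pow(F, 2)))
Mul(Add(2281, -1498), Pow(Add(Function('V')(L), -2075), -1)) = Mul(Add(2281, -1498), Pow(Add(Mul(4, Pow(-69, 2)), -2075), -1)) = Mul(783, Pow(Add(Mul(4, 4761), -2075), -1)) = Mul(783, Pow(Add(19044, -2075), -1)) = Mul(783, Pow(16969, -1)) = Mul(783, Rational(1, 16969)) = Rational(783, 16969)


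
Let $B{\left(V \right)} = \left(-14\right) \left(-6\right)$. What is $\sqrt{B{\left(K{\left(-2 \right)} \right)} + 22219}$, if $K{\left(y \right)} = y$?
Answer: $\sqrt{22303} \approx 149.34$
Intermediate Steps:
$B{\left(V \right)} = 84$
$\sqrt{B{\left(K{\left(-2 \right)} \right)} + 22219} = \sqrt{84 + 22219} = \sqrt{22303}$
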